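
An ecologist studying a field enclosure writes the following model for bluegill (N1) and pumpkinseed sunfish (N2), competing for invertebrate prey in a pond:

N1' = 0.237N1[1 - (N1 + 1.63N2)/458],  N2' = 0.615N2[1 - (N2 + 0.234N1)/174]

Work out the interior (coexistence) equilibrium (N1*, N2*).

N1* ≈ 282, N2* ≈ 108

Setting both brackets to zero gives the nullclines N1 + 1.63N2 = 458 and 0.234N1 + N2 = 174.
Substituting N2 = 174 - 0.234N1 into the first: N1(1 - 1.63·0.234) = 458 - 1.63·174.
So N1* = 174/0.619 = 282, and then N2* = 174 - 0.234·282 = 108.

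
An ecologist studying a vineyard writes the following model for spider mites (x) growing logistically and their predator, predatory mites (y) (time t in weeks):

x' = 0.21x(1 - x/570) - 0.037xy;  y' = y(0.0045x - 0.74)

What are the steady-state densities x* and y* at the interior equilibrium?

From dy/dt = 0 with y > 0: 0.0045x* = 0.74, so x* = 164.
Substitute into dx/dt = 0: 0.21(1 - 164/570) = 0.037y*.
The bracket is 0.712, giving y* = 0.149/0.037 = 4.04.

x* ≈ 164, y* ≈ 4.04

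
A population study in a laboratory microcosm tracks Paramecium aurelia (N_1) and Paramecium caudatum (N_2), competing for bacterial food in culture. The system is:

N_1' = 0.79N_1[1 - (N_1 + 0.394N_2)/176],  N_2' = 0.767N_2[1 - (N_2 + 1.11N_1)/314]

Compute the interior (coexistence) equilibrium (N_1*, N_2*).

Setting both brackets to zero gives the nullclines N_1 + 0.394N_2 = 176 and 1.11N_1 + N_2 = 314.
Substituting N_2 = 314 - 1.11N_1 into the first: N_1(1 - 0.394·1.11) = 176 - 0.394·314.
So N_1* = 52.3/0.563 = 92.9, and then N_2* = 314 - 1.11·92.9 = 211.

N_1* ≈ 92.9, N_2* ≈ 211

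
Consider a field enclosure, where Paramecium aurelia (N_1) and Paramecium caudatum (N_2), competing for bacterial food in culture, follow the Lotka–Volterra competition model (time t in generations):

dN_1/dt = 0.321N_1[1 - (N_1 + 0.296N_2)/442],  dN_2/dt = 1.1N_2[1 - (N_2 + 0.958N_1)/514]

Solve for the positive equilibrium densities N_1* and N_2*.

N_1* ≈ 405, N_2* ≈ 126

Setting both brackets to zero gives the nullclines N_1 + 0.296N_2 = 442 and 0.958N_1 + N_2 = 514.
Substituting N_2 = 514 - 0.958N_1 into the first: N_1(1 - 0.296·0.958) = 442 - 0.296·514.
So N_1* = 290/0.716 = 405, and then N_2* = 514 - 0.958·405 = 126.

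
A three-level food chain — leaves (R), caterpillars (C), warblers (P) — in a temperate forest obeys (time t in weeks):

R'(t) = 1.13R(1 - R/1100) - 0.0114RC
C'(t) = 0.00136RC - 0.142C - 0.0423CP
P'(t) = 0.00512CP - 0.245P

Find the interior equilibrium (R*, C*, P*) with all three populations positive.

From dP/dt = 0: 0.00512C* = 0.245, so C* = 47.9.
From dR/dt = 0: 1.13(1 - R*/1100) = 0.0114·47.9, giving R* = 1100·(1 - 0.483) = 569.
From dC/dt = 0: 0.00136·569 - 0.142 = 0.0423P*, so P* = 0.632/0.0423 = 14.9.

R* ≈ 569, C* ≈ 47.9, P* ≈ 14.9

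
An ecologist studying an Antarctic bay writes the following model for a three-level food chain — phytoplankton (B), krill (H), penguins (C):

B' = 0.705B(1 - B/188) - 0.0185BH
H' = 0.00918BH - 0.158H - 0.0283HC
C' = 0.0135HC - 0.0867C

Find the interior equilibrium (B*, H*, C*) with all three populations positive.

From dC/dt = 0: 0.0135H* = 0.0867, so H* = 6.42.
From dB/dt = 0: 0.705(1 - B*/188) = 0.0185·6.42, giving B* = 188·(1 - 0.169) = 156.
From dH/dt = 0: 0.00918·156 - 0.158 = 0.0283C*, so C* = 1.28/0.0283 = 45.1.

B* ≈ 156, H* ≈ 6.42, C* ≈ 45.1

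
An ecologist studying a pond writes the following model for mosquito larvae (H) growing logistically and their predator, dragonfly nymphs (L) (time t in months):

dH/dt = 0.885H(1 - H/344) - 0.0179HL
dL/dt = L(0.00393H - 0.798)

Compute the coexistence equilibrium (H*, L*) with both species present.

H* ≈ 203, L* ≈ 20.3

From dL/dt = 0 with L > 0: 0.00393H* = 0.798, so H* = 203.
Substitute into dH/dt = 0: 0.885(1 - 203/344) = 0.0179L*.
The bracket is 0.41, giving L* = 0.363/0.0179 = 20.3.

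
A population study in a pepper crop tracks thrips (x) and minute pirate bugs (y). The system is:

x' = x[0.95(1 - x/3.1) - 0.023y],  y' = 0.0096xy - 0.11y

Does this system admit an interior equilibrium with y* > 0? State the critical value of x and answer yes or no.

Threshold x = 11.5; K < 11.5, so no, the predator goes extinct.

The predator equation gives dy/dt > 0 only when x > 0.11/0.0096 = 11.5.
Without the predator, x → K = 3.1. Since 3.1 < 11.5, the predator cannot invade.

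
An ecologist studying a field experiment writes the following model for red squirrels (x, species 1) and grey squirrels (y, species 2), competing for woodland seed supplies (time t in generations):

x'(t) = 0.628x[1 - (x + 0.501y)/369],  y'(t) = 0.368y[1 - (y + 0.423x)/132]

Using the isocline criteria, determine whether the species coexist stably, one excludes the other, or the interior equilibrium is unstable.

species 1 excludes species 2

Compare the nullcline intercepts: K1/α12 = 369/0.501 = 737 > K2 = 132; K2/α21 = 132/0.423 = 312 < K1 = 369.
Since the inequalities point opposite ways, species 1 can invade but species 2 cannot.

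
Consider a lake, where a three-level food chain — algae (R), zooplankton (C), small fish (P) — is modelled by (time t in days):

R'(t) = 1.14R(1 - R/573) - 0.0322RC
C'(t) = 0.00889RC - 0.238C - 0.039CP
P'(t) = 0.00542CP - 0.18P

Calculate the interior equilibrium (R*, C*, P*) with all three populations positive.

R* ≈ 35.5, C* ≈ 33.2, P* ≈ 1.99

From dP/dt = 0: 0.00542C* = 0.18, so C* = 33.2.
From dR/dt = 0: 1.14(1 - R*/573) = 0.0322·33.2, giving R* = 573·(1 - 0.938) = 35.5.
From dC/dt = 0: 0.00889·35.5 - 0.238 = 0.039P*, so P* = 0.0776/0.039 = 1.99.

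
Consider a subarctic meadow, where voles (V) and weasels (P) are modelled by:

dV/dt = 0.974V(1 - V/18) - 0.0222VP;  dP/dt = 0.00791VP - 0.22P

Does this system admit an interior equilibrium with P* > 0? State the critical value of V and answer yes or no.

Threshold V = 27.8; K < 27.8, so no, the predator goes extinct.

The predator equation gives dP/dt > 0 only when V > 0.22/0.00791 = 27.8.
Without the predator, V → K = 18. Since 18 < 27.8, the predator cannot invade.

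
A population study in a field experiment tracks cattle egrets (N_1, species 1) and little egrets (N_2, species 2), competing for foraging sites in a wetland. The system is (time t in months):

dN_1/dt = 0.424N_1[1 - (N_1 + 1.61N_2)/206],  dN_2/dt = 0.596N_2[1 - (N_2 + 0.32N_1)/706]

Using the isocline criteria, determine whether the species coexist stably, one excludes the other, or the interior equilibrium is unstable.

Compare the nullcline intercepts: K1/α12 = 206/1.61 = 128 < K2 = 706; K2/α21 = 706/0.32 = 2210 > K1 = 206.
Since the inequalities point opposite ways, species 2 can invade but species 1 cannot.

species 2 excludes species 1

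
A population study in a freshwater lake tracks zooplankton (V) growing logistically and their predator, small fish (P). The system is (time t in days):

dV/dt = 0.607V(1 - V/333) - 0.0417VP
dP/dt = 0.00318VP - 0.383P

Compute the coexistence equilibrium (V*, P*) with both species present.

V* ≈ 120, P* ≈ 9.29

From dP/dt = 0 with P > 0: 0.00318V* = 0.383, so V* = 120.
Substitute into dV/dt = 0: 0.607(1 - 120/333) = 0.0417P*.
The bracket is 0.638, giving P* = 0.387/0.0417 = 9.29.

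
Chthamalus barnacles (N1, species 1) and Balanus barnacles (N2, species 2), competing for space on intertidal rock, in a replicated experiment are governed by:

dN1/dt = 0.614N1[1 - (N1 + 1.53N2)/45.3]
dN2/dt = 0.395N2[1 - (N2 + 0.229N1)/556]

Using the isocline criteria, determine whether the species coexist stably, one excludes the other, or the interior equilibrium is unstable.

Compare the nullcline intercepts: K1/α12 = 45.3/1.53 = 29.6 < K2 = 556; K2/α21 = 556/0.229 = 2430 > K1 = 45.3.
Since the inequalities point opposite ways, species 2 can invade but species 1 cannot.

species 2 excludes species 1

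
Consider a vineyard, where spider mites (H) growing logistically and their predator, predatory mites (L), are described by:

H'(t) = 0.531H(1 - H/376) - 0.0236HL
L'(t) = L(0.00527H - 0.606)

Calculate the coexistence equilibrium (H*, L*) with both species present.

From dL/dt = 0 with L > 0: 0.00527H* = 0.606, so H* = 115.
Substitute into dH/dt = 0: 0.531(1 - 115/376) = 0.0236L*.
The bracket is 0.694, giving L* = 0.369/0.0236 = 15.6.

H* ≈ 115, L* ≈ 15.6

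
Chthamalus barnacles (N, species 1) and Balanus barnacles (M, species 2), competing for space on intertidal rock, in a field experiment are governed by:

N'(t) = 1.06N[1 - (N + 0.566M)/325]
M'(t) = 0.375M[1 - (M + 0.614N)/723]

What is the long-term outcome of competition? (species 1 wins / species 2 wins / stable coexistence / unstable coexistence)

species 2 excludes species 1

Compare the nullcline intercepts: K1/α12 = 325/0.566 = 574 < K2 = 723; K2/α21 = 723/0.614 = 1180 > K1 = 325.
Since the inequalities point opposite ways, species 2 can invade but species 1 cannot.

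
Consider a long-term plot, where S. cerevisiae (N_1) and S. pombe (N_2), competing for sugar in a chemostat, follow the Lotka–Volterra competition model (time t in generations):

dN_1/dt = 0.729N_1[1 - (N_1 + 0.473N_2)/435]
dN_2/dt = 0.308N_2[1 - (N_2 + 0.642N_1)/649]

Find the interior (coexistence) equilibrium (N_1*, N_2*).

Setting both brackets to zero gives the nullclines N_1 + 0.473N_2 = 435 and 0.642N_1 + N_2 = 649.
Substituting N_2 = 649 - 0.642N_1 into the first: N_1(1 - 0.473·0.642) = 435 - 0.473·649.
So N_1* = 128/0.696 = 184, and then N_2* = 649 - 0.642·184 = 531.

N_1* ≈ 184, N_2* ≈ 531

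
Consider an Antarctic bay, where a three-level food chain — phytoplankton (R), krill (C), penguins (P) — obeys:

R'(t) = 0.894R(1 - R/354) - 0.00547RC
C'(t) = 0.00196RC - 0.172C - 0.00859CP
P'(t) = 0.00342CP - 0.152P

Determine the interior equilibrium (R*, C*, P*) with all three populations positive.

R* ≈ 258, C* ≈ 44.4, P* ≈ 38.8

From dP/dt = 0: 0.00342C* = 0.152, so C* = 44.4.
From dR/dt = 0: 0.894(1 - R*/354) = 0.00547·44.4, giving R* = 354·(1 - 0.272) = 258.
From dC/dt = 0: 0.00196·258 - 0.172 = 0.00859P*, so P* = 0.333/0.00859 = 38.8.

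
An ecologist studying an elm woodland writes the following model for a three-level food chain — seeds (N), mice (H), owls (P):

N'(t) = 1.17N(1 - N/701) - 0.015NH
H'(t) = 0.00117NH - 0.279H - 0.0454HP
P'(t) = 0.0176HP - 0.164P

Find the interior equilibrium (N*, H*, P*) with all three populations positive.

From dP/dt = 0: 0.0176H* = 0.164, so H* = 9.32.
From dN/dt = 0: 1.17(1 - N*/701) = 0.015·9.32, giving N* = 701·(1 - 0.119) = 617.
From dH/dt = 0: 0.00117·617 - 0.279 = 0.0454P*, so P* = 0.443/0.0454 = 9.76.

N* ≈ 617, H* ≈ 9.32, P* ≈ 9.76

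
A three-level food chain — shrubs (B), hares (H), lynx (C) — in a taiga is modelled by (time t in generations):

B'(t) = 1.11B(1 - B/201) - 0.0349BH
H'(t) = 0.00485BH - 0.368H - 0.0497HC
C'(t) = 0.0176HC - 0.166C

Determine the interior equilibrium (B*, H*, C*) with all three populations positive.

B* ≈ 141, H* ≈ 9.43, C* ≈ 6.39

From dC/dt = 0: 0.0176H* = 0.166, so H* = 9.43.
From dB/dt = 0: 1.11(1 - B*/201) = 0.0349·9.43, giving B* = 201·(1 - 0.297) = 141.
From dH/dt = 0: 0.00485·141 - 0.368 = 0.0497C*, so C* = 0.318/0.0497 = 6.39.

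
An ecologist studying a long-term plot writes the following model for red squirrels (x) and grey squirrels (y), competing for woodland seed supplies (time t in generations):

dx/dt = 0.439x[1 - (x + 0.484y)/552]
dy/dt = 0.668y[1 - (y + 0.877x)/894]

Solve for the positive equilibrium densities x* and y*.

x* ≈ 207, y* ≈ 712

Setting both brackets to zero gives the nullclines x + 0.484y = 552 and 0.877x + y = 894.
Substituting y = 894 - 0.877x into the first: x(1 - 0.484·0.877) = 552 - 0.484·894.
So x* = 119/0.576 = 207, and then y* = 894 - 0.877·207 = 712.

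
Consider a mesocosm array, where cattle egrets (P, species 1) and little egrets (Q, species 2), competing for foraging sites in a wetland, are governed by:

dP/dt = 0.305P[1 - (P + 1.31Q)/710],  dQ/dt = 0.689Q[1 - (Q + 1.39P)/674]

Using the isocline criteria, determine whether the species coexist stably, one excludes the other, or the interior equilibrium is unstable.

unstable coexistence (outcome depends on initial conditions)

Compare the nullcline intercepts: K1/α12 = 710/1.31 = 542 < K2 = 674; K2/α21 = 674/1.39 = 485 < K1 = 710.
Since both are reversed, neither can invade when rare; the interior point is a saddle.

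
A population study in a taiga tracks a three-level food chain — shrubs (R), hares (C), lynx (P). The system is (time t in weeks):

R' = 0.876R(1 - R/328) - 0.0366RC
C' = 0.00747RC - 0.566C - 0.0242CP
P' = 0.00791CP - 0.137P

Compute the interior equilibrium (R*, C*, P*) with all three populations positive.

From dP/dt = 0: 0.00791C* = 0.137, so C* = 17.3.
From dR/dt = 0: 0.876(1 - R*/328) = 0.0366·17.3, giving R* = 328·(1 - 0.724) = 90.6.
From dC/dt = 0: 0.00747·90.6 - 0.566 = 0.0242P*, so P* = 0.111/0.0242 = 4.59.

R* ≈ 90.6, C* ≈ 17.3, P* ≈ 4.59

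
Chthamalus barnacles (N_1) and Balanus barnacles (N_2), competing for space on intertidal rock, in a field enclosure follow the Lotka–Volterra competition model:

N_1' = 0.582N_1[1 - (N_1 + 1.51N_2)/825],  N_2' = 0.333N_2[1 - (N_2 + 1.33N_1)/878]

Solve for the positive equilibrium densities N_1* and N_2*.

Setting both brackets to zero gives the nullclines N_1 + 1.51N_2 = 825 and 1.33N_1 + N_2 = 878.
Substituting N_2 = 878 - 1.33N_1 into the first: N_1(1 - 1.51·1.33) = 825 - 1.51·878.
So N_1* = -501/-1.01 = 497, and then N_2* = 878 - 1.33·497 = 217.

N_1* ≈ 497, N_2* ≈ 217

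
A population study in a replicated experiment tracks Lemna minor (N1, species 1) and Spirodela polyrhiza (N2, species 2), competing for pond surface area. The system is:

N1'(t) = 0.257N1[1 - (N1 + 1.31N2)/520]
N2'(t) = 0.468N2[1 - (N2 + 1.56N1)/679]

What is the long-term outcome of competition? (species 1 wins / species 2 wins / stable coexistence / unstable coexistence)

Compare the nullcline intercepts: K1/α12 = 520/1.31 = 397 < K2 = 679; K2/α21 = 679/1.56 = 435 < K1 = 520.
Since both are reversed, neither can invade when rare; the interior point is a saddle.

unstable coexistence (outcome depends on initial conditions)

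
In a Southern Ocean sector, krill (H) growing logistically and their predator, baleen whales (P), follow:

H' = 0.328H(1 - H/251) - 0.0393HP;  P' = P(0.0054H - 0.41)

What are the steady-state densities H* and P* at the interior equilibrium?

H* ≈ 75.9, P* ≈ 5.82

From dP/dt = 0 with P > 0: 0.0054H* = 0.41, so H* = 75.9.
Substitute into dH/dt = 0: 0.328(1 - 75.9/251) = 0.0393P*.
The bracket is 0.698, giving P* = 0.229/0.0393 = 5.82.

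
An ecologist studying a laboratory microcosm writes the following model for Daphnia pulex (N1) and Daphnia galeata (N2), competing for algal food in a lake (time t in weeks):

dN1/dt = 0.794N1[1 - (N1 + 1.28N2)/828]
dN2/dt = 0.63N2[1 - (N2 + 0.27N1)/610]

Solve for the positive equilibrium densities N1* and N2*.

N1* ≈ 72.1, N2* ≈ 591

Setting both brackets to zero gives the nullclines N1 + 1.28N2 = 828 and 0.27N1 + N2 = 610.
Substituting N2 = 610 - 0.27N1 into the first: N1(1 - 1.28·0.27) = 828 - 1.28·610.
So N1* = 47.2/0.654 = 72.1, and then N2* = 610 - 0.27·72.1 = 591.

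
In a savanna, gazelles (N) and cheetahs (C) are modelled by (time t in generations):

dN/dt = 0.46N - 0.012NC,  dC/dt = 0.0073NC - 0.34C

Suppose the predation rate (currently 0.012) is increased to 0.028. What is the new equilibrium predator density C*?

C* ≈ 16.4

At the interior fixed point, setting dN/dt = 0 with N > 0 fixes C* = (prey growth rate)/(NC coefficient) — independent of the other coefficients.
With the change, C* = 0.46/0.028 = 16.4; it falls from 38.3.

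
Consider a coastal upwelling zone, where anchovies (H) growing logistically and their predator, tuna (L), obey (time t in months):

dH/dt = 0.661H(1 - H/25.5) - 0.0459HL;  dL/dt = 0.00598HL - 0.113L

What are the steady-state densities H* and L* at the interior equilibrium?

From dL/dt = 0 with L > 0: 0.00598H* = 0.113, so H* = 18.9.
Substitute into dH/dt = 0: 0.661(1 - 18.9/25.5) = 0.0459L*.
The bracket is 0.259, giving L* = 0.171/0.0459 = 3.73.

H* ≈ 18.9, L* ≈ 3.73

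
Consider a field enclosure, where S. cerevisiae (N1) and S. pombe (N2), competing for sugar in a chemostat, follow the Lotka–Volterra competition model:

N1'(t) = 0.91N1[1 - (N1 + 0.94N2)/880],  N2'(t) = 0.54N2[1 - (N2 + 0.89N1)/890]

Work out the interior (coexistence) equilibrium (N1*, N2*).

N1* ≈ 266, N2* ≈ 654

Setting both brackets to zero gives the nullclines N1 + 0.94N2 = 880 and 0.89N1 + N2 = 890.
Substituting N2 = 890 - 0.89N1 into the first: N1(1 - 0.94·0.89) = 880 - 0.94·890.
So N1* = 43.4/0.163 = 266, and then N2* = 890 - 0.89·266 = 654.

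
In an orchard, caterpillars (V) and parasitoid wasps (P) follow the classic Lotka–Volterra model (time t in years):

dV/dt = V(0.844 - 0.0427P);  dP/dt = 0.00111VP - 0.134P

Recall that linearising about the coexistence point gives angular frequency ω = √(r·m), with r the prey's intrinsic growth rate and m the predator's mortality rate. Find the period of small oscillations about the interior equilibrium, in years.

T ≈ 18.7 years

Here r = 0.844 and m = 0.134, so r·m = 0.113.
ω = √0.113 = 0.336 per year, hence T = 2π/ω ≈ 18.7 years.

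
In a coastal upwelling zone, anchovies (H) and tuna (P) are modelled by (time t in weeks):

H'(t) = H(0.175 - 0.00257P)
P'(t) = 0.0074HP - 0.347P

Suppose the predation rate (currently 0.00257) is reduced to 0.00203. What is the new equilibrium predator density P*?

At the interior fixed point, setting dH/dt = 0 with H > 0 fixes P* = (prey growth rate)/(HP coefficient) — independent of the other coefficients.
With the change, P* = 0.175/0.00203 = 86.2; it rises from 68.1.

P* ≈ 86.2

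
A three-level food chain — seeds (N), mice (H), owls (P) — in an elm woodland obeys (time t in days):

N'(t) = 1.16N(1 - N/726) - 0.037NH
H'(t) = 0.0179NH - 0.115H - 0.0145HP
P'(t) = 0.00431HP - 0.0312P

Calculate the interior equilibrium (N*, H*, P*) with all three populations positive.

N* ≈ 558, H* ≈ 7.24, P* ≈ 681

From dP/dt = 0: 0.00431H* = 0.0312, so H* = 7.24.
From dN/dt = 0: 1.16(1 - N*/726) = 0.037·7.24, giving N* = 726·(1 - 0.231) = 558.
From dH/dt = 0: 0.0179·558 - 0.115 = 0.0145P*, so P* = 9.88/0.0145 = 681.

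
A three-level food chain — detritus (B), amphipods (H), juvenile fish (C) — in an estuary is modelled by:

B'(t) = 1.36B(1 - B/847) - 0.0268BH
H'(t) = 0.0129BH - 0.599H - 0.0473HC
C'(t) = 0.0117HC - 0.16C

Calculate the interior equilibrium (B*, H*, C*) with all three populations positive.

From dC/dt = 0: 0.0117H* = 0.16, so H* = 13.7.
From dB/dt = 0: 1.36(1 - B*/847) = 0.0268·13.7, giving B* = 847·(1 - 0.269) = 619.
From dH/dt = 0: 0.0129·619 - 0.599 = 0.0473C*, so C* = 7.38/0.0473 = 156.

B* ≈ 619, H* ≈ 13.7, C* ≈ 156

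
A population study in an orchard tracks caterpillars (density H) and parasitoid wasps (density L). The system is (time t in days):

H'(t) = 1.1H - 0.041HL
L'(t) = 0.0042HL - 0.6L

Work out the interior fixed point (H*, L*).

Set dL/dt = 0 with L > 0: 0.0042H - 0.6 = 0, so H* = 0.6/0.0042 = 143.
Set dH/dt = 0 with H > 0: 1.1 - 0.041L = 0, so L* = 1.1/0.041 = 26.8.

H* ≈ 143, L* ≈ 26.8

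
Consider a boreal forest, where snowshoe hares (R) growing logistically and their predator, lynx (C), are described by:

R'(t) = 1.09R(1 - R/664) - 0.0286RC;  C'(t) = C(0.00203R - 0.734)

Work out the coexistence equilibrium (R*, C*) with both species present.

R* ≈ 362, C* ≈ 17.4

From dC/dt = 0 with C > 0: 0.00203R* = 0.734, so R* = 362.
Substitute into dR/dt = 0: 1.09(1 - 362/664) = 0.0286C*.
The bracket is 0.455, giving C* = 0.496/0.0286 = 17.4.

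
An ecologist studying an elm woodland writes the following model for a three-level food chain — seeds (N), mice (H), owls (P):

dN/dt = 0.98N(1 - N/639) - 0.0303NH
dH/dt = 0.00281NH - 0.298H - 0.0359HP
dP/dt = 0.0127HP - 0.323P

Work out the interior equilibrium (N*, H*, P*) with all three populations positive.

N* ≈ 137, H* ≈ 25.4, P* ≈ 2.39

From dP/dt = 0: 0.0127H* = 0.323, so H* = 25.4.
From dN/dt = 0: 0.98(1 - N*/639) = 0.0303·25.4, giving N* = 639·(1 - 0.786) = 137.
From dH/dt = 0: 0.00281·137 - 0.298 = 0.0359P*, so P* = 0.0856/0.0359 = 2.39.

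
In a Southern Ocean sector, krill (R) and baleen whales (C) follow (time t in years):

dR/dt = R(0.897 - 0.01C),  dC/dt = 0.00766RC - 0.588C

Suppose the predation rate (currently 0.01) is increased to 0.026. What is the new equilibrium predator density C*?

At the interior fixed point, setting dR/dt = 0 with R > 0 fixes C* = (prey growth rate)/(RC coefficient) — independent of the other coefficients.
With the change, C* = 0.897/0.026 = 34.5; it falls from 89.7.

C* ≈ 34.5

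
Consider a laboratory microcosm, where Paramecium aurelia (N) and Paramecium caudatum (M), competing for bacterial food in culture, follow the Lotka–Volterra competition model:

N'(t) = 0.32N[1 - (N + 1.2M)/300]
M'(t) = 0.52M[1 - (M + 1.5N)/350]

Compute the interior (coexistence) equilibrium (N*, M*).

Setting both brackets to zero gives the nullclines N + 1.2M = 300 and 1.5N + M = 350.
Substituting M = 350 - 1.5N into the first: N(1 - 1.2·1.5) = 300 - 1.2·350.
So N* = -120/-0.8 = 150, and then M* = 350 - 1.5·150 = 125.

N* ≈ 150, M* ≈ 125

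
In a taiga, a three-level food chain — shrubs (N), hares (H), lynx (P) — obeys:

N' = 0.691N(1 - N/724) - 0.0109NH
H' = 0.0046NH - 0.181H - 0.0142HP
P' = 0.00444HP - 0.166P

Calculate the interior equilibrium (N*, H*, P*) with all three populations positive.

N* ≈ 297, H* ≈ 37.4, P* ≈ 83.5

From dP/dt = 0: 0.00444H* = 0.166, so H* = 37.4.
From dN/dt = 0: 0.691(1 - N*/724) = 0.0109·37.4, giving N* = 724·(1 - 0.59) = 297.
From dH/dt = 0: 0.0046·297 - 0.181 = 0.0142P*, so P* = 1.19/0.0142 = 83.5.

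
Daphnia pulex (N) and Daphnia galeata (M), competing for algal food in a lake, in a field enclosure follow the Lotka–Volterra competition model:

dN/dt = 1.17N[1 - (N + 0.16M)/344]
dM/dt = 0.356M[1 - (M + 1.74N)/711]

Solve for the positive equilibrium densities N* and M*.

N* ≈ 319, M* ≈ 156

Setting both brackets to zero gives the nullclines N + 0.16M = 344 and 1.74N + M = 711.
Substituting M = 711 - 1.74N into the first: N(1 - 0.16·1.74) = 344 - 0.16·711.
So N* = 230/0.722 = 319, and then M* = 711 - 1.74·319 = 156.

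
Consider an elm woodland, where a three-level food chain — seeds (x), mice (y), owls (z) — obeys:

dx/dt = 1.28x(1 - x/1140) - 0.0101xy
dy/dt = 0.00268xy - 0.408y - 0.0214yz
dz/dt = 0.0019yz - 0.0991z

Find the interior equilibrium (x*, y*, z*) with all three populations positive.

From dz/dt = 0: 0.0019y* = 0.0991, so y* = 52.2.
From dx/dt = 0: 1.28(1 - x*/1140) = 0.0101·52.2, giving x* = 1140·(1 - 0.412) = 671.
From dy/dt = 0: 0.00268·671 - 0.408 = 0.0214z*, so z* = 1.39/0.0214 = 64.9.

x* ≈ 671, y* ≈ 52.2, z* ≈ 64.9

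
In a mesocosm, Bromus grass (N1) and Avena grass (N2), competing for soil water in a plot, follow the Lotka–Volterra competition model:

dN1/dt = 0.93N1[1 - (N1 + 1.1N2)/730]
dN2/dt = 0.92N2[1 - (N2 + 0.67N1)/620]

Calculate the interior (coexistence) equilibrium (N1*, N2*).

Setting both brackets to zero gives the nullclines N1 + 1.1N2 = 730 and 0.67N1 + N2 = 620.
Substituting N2 = 620 - 0.67N1 into the first: N1(1 - 1.1·0.67) = 730 - 1.1·620.
So N1* = 48/0.263 = 183, and then N2* = 620 - 0.67·183 = 498.

N1* ≈ 183, N2* ≈ 498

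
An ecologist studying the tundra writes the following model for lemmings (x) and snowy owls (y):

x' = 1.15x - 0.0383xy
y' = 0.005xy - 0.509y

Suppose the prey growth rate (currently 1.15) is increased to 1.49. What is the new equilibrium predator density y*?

At the interior fixed point, setting dx/dt = 0 with x > 0 fixes y* = (prey growth rate)/(xy coefficient) — independent of the other coefficients.
With the change, y* = 1.49/0.0383 = 38.9; it rises from 30.

y* ≈ 38.9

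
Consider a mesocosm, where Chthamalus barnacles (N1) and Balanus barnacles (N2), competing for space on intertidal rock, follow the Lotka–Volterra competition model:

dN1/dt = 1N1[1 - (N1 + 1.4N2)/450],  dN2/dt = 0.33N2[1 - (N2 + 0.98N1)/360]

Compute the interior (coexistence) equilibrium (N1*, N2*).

Setting both brackets to zero gives the nullclines N1 + 1.4N2 = 450 and 0.98N1 + N2 = 360.
Substituting N2 = 360 - 0.98N1 into the first: N1(1 - 1.4·0.98) = 450 - 1.4·360.
So N1* = -54/-0.372 = 145, and then N2* = 360 - 0.98·145 = 218.

N1* ≈ 145, N2* ≈ 218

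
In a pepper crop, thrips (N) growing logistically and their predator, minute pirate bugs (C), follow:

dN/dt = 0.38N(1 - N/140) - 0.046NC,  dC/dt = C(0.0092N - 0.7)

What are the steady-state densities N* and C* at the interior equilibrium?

N* ≈ 76.1, C* ≈ 3.77

From dC/dt = 0 with C > 0: 0.0092N* = 0.7, so N* = 76.1.
Substitute into dN/dt = 0: 0.38(1 - 76.1/140) = 0.046C*.
The bracket is 0.457, giving C* = 0.173/0.046 = 3.77.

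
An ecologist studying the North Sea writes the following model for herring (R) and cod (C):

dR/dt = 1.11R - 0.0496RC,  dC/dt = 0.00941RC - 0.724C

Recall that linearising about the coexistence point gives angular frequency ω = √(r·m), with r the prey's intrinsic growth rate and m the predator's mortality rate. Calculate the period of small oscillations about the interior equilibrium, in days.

Here r = 1.11 and m = 0.724, so r·m = 0.804.
ω = √0.804 = 0.896 per day, hence T = 2π/ω ≈ 7.01 days.

T ≈ 7.01 days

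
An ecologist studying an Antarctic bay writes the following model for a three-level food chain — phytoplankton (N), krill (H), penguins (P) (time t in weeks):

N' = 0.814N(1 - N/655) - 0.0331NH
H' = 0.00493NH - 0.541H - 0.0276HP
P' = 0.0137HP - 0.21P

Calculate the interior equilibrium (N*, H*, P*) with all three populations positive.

N* ≈ 247, H* ≈ 15.3, P* ≈ 24.5

From dP/dt = 0: 0.0137H* = 0.21, so H* = 15.3.
From dN/dt = 0: 0.814(1 - N*/655) = 0.0331·15.3, giving N* = 655·(1 - 0.623) = 247.
From dH/dt = 0: 0.00493·247 - 0.541 = 0.0276P*, so P* = 0.675/0.0276 = 24.5.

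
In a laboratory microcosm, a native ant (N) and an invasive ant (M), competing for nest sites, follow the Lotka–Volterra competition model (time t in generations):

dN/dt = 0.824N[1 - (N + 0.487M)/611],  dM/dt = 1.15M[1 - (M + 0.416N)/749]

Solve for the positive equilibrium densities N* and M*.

N* ≈ 309, M* ≈ 621

Setting both brackets to zero gives the nullclines N + 0.487M = 611 and 0.416N + M = 749.
Substituting M = 749 - 0.416N into the first: N(1 - 0.487·0.416) = 611 - 0.487·749.
So N* = 246/0.797 = 309, and then M* = 749 - 0.416·309 = 621.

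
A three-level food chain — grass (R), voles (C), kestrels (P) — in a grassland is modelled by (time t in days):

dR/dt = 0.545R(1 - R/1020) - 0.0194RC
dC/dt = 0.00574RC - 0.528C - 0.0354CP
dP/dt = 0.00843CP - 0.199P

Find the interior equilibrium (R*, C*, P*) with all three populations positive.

R* ≈ 163, C* ≈ 23.6, P* ≈ 11.5

From dP/dt = 0: 0.00843C* = 0.199, so C* = 23.6.
From dR/dt = 0: 0.545(1 - R*/1020) = 0.0194·23.6, giving R* = 1020·(1 - 0.84) = 163.
From dC/dt = 0: 0.00574·163 - 0.528 = 0.0354P*, so P* = 0.407/0.0354 = 11.5.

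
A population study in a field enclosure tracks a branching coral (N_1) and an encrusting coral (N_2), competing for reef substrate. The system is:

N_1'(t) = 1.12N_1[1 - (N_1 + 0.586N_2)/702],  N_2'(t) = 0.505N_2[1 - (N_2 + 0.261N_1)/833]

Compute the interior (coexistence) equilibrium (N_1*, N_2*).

Setting both brackets to zero gives the nullclines N_1 + 0.586N_2 = 702 and 0.261N_1 + N_2 = 833.
Substituting N_2 = 833 - 0.261N_1 into the first: N_1(1 - 0.586·0.261) = 702 - 0.586·833.
So N_1* = 214/0.847 = 252, and then N_2* = 833 - 0.261·252 = 767.

N_1* ≈ 252, N_2* ≈ 767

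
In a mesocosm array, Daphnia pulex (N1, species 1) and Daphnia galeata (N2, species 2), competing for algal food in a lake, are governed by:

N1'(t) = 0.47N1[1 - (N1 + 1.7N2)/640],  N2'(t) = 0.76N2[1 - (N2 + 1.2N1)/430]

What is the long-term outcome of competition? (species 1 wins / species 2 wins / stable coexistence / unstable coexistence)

unstable coexistence (outcome depends on initial conditions)

Compare the nullcline intercepts: K1/α12 = 640/1.7 = 376 < K2 = 430; K2/α21 = 430/1.2 = 358 < K1 = 640.
Since both are reversed, neither can invade when rare; the interior point is a saddle.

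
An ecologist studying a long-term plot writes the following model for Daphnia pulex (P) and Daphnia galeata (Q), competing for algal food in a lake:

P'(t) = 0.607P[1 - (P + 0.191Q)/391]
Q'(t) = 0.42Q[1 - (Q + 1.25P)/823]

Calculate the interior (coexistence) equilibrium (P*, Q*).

P* ≈ 307, Q* ≈ 439

Setting both brackets to zero gives the nullclines P + 0.191Q = 391 and 1.25P + Q = 823.
Substituting Q = 823 - 1.25P into the first: P(1 - 0.191·1.25) = 391 - 0.191·823.
So P* = 234/0.761 = 307, and then Q* = 823 - 1.25·307 = 439.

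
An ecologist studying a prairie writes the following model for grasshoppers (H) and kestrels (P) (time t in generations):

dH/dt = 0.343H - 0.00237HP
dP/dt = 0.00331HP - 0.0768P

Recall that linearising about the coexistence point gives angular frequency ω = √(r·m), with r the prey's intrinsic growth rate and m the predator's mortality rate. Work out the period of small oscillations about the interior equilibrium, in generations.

T ≈ 38.7 generations

Here r = 0.343 and m = 0.0768, so r·m = 0.0263.
ω = √0.0263 = 0.162 per generation, hence T = 2π/ω ≈ 38.7 generations.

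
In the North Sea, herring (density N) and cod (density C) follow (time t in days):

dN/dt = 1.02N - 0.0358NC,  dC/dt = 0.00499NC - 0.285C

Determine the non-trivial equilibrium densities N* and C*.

Set dC/dt = 0 with C > 0: 0.00499N - 0.285 = 0, so N* = 0.285/0.00499 = 57.1.
Set dN/dt = 0 with N > 0: 1.02 - 0.0358C = 0, so C* = 1.02/0.0358 = 28.5.

N* ≈ 57.1, C* ≈ 28.5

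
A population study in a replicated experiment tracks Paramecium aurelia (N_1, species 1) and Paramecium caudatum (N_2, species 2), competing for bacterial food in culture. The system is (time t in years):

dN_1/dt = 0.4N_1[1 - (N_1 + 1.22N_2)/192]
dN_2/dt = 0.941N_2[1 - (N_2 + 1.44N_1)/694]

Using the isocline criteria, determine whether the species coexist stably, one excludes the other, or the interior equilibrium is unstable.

Compare the nullcline intercepts: K1/α12 = 192/1.22 = 157 < K2 = 694; K2/α21 = 694/1.44 = 482 > K1 = 192.
Since the inequalities point opposite ways, species 2 can invade but species 1 cannot.

species 2 excludes species 1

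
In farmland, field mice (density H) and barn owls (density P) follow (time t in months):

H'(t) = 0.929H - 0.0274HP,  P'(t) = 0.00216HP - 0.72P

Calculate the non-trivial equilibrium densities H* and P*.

H* ≈ 333, P* ≈ 33.9

Set dP/dt = 0 with P > 0: 0.00216H - 0.72 = 0, so H* = 0.72/0.00216 = 333.
Set dH/dt = 0 with H > 0: 0.929 - 0.0274P = 0, so P* = 0.929/0.0274 = 33.9.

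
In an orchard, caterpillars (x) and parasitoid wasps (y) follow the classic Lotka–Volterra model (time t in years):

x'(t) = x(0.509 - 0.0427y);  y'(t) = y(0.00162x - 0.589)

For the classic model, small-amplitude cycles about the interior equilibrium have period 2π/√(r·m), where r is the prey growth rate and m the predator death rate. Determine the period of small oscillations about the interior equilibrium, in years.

T ≈ 11.5 years

Here r = 0.509 and m = 0.589, so r·m = 0.3.
ω = √0.3 = 0.548 per year, hence T = 2π/ω ≈ 11.5 years.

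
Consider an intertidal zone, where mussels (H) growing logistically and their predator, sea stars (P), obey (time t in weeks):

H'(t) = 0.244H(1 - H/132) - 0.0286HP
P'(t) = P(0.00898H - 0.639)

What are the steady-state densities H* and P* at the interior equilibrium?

From dP/dt = 0 with P > 0: 0.00898H* = 0.639, so H* = 71.2.
Substitute into dH/dt = 0: 0.244(1 - 71.2/132) = 0.0286P*.
The bracket is 0.461, giving P* = 0.112/0.0286 = 3.93.

H* ≈ 71.2, P* ≈ 3.93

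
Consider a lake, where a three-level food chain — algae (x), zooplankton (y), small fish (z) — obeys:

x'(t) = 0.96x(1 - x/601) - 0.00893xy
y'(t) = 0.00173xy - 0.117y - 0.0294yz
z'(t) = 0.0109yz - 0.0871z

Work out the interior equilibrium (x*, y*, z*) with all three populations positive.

x* ≈ 556, y* ≈ 7.99, z* ≈ 28.8

From dz/dt = 0: 0.0109y* = 0.0871, so y* = 7.99.
From dx/dt = 0: 0.96(1 - x*/601) = 0.00893·7.99, giving x* = 601·(1 - 0.0743) = 556.
From dy/dt = 0: 0.00173·556 - 0.117 = 0.0294z*, so z* = 0.845/0.0294 = 28.8.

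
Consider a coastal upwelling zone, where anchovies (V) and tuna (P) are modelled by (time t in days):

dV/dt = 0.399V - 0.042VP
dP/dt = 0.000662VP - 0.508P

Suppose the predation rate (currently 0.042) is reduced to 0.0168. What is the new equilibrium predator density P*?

At the interior fixed point, setting dV/dt = 0 with V > 0 fixes P* = (prey growth rate)/(VP coefficient) — independent of the other coefficients.
With the change, P* = 0.399/0.0168 = 23.8; it rises from 9.5.

P* ≈ 23.8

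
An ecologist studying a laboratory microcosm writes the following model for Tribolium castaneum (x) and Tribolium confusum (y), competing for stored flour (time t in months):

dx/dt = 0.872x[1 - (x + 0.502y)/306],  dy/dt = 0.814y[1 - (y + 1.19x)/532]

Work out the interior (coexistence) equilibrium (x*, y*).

x* ≈ 96.7, y* ≈ 417

Setting both brackets to zero gives the nullclines x + 0.502y = 306 and 1.19x + y = 532.
Substituting y = 532 - 1.19x into the first: x(1 - 0.502·1.19) = 306 - 0.502·532.
So x* = 38.9/0.403 = 96.7, and then y* = 532 - 1.19·96.7 = 417.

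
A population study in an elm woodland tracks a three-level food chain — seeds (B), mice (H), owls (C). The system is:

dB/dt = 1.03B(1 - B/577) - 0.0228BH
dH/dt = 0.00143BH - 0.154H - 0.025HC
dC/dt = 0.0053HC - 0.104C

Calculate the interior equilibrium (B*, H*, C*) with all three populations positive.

B* ≈ 326, H* ≈ 19.6, C* ≈ 12.5

From dC/dt = 0: 0.0053H* = 0.104, so H* = 19.6.
From dB/dt = 0: 1.03(1 - B*/577) = 0.0228·19.6, giving B* = 577·(1 - 0.434) = 326.
From dH/dt = 0: 0.00143·326 - 0.154 = 0.025C*, so C* = 0.313/0.025 = 12.5.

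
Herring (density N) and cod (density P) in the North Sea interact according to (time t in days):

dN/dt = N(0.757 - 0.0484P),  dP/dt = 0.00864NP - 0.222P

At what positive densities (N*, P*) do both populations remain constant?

Set dP/dt = 0 with P > 0: 0.00864N - 0.222 = 0, so N* = 0.222/0.00864 = 25.7.
Set dN/dt = 0 with N > 0: 0.757 - 0.0484P = 0, so P* = 0.757/0.0484 = 15.6.

N* ≈ 25.7, P* ≈ 15.6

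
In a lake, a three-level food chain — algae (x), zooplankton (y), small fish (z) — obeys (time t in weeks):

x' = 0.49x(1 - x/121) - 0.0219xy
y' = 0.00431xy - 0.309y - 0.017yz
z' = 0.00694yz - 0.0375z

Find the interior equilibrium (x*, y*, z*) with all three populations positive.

From dz/dt = 0: 0.00694y* = 0.0375, so y* = 5.4.
From dx/dt = 0: 0.49(1 - x*/121) = 0.0219·5.4, giving x* = 121·(1 - 0.242) = 91.8.
From dy/dt = 0: 0.00431·91.8 - 0.309 = 0.017z*, so z* = 0.0866/0.017 = 5.09.

x* ≈ 91.8, y* ≈ 5.4, z* ≈ 5.09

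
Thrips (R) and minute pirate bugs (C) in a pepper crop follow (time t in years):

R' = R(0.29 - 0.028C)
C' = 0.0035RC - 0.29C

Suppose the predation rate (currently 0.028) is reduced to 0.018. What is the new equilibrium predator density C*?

At the interior fixed point, setting dR/dt = 0 with R > 0 fixes C* = (prey growth rate)/(RC coefficient) — independent of the other coefficients.
With the change, C* = 0.29/0.018 = 16.1; it rises from 10.4.

C* ≈ 16.1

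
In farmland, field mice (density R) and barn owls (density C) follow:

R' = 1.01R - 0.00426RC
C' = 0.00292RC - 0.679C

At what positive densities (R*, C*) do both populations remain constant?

Set dC/dt = 0 with C > 0: 0.00292R - 0.679 = 0, so R* = 0.679/0.00292 = 233.
Set dR/dt = 0 with R > 0: 1.01 - 0.00426C = 0, so C* = 1.01/0.00426 = 237.

R* ≈ 233, C* ≈ 237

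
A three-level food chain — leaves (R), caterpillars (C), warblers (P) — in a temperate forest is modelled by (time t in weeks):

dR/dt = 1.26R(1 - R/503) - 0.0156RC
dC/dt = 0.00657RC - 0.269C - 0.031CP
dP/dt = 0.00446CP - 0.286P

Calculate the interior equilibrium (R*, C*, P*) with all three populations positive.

R* ≈ 104, C* ≈ 64.1, P* ≈ 13.3

From dP/dt = 0: 0.00446C* = 0.286, so C* = 64.1.
From dR/dt = 0: 1.26(1 - R*/503) = 0.0156·64.1, giving R* = 503·(1 - 0.794) = 104.
From dC/dt = 0: 0.00657·104 - 0.269 = 0.031P*, so P* = 0.412/0.031 = 13.3.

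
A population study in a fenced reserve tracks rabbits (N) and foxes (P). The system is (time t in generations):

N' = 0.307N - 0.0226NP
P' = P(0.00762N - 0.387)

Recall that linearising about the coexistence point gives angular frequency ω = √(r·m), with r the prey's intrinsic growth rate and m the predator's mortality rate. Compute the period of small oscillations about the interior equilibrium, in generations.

T ≈ 18.2 generations

Here r = 0.307 and m = 0.387, so r·m = 0.119.
ω = √0.119 = 0.345 per generation, hence T = 2π/ω ≈ 18.2 generations.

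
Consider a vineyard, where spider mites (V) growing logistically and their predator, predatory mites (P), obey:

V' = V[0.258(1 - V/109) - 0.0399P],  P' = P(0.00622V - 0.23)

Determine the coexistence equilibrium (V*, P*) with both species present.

V* ≈ 37, P* ≈ 4.27

From dP/dt = 0 with P > 0: 0.00622V* = 0.23, so V* = 37.
Substitute into dV/dt = 0: 0.258(1 - 37/109) = 0.0399P*.
The bracket is 0.661, giving P* = 0.17/0.0399 = 4.27.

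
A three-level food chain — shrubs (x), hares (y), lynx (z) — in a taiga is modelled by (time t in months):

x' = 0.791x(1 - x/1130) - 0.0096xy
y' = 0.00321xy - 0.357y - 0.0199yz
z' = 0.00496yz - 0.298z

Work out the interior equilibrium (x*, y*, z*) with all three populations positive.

From dz/dt = 0: 0.00496y* = 0.298, so y* = 60.1.
From dx/dt = 0: 0.791(1 - x*/1130) = 0.0096·60.1, giving x* = 1130·(1 - 0.729) = 306.
From dy/dt = 0: 0.00321·306 - 0.357 = 0.0199z*, so z* = 0.625/0.0199 = 31.4.

x* ≈ 306, y* ≈ 60.1, z* ≈ 31.4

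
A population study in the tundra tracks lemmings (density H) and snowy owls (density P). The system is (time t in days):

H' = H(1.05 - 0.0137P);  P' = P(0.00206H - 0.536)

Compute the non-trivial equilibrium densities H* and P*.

Set dP/dt = 0 with P > 0: 0.00206H - 0.536 = 0, so H* = 0.536/0.00206 = 260.
Set dH/dt = 0 with H > 0: 1.05 - 0.0137P = 0, so P* = 1.05/0.0137 = 76.6.

H* ≈ 260, P* ≈ 76.6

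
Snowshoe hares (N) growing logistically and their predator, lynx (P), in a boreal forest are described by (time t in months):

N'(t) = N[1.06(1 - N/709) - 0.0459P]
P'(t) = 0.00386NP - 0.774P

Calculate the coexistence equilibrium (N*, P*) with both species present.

From dP/dt = 0 with P > 0: 0.00386N* = 0.774, so N* = 201.
Substitute into dN/dt = 0: 1.06(1 - 201/709) = 0.0459P*.
The bracket is 0.717, giving P* = 0.76/0.0459 = 16.6.

N* ≈ 201, P* ≈ 16.6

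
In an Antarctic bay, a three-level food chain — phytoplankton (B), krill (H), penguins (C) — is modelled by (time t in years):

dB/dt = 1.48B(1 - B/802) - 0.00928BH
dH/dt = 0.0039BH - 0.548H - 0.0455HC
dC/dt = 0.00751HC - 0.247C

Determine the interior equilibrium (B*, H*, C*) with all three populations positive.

From dC/dt = 0: 0.00751H* = 0.247, so H* = 32.9.
From dB/dt = 0: 1.48(1 - B*/802) = 0.00928·32.9, giving B* = 802·(1 - 0.206) = 637.
From dH/dt = 0: 0.0039·637 - 0.548 = 0.0455C*, so C* = 1.93/0.0455 = 42.5.

B* ≈ 637, H* ≈ 32.9, C* ≈ 42.5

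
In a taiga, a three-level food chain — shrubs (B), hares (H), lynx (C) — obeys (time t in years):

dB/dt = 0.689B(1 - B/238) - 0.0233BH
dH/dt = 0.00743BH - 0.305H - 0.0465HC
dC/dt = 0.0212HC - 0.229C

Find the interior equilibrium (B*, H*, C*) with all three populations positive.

From dC/dt = 0: 0.0212H* = 0.229, so H* = 10.8.
From dB/dt = 0: 0.689(1 - B*/238) = 0.0233·10.8, giving B* = 238·(1 - 0.365) = 151.
From dH/dt = 0: 0.00743·151 - 0.305 = 0.0465C*, so C* = 0.817/0.0465 = 17.6.

B* ≈ 151, H* ≈ 10.8, C* ≈ 17.6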